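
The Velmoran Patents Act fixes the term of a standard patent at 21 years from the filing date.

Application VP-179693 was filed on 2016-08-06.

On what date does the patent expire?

Filing date + 21 years → 6 August 2037.

August 6, 2037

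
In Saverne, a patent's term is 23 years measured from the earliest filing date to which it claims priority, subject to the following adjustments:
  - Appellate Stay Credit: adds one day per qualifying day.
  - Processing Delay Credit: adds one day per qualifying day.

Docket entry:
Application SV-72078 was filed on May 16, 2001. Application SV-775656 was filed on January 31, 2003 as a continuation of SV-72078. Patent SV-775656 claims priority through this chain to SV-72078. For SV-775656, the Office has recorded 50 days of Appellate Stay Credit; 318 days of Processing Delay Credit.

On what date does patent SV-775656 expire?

Earliest priority filing: 16 May 2001.
Base term: 16 May 2001 + 23 years → 16 May 2024.
Appellate Stay Credit: +50 days → 5 July 2024.
Processing Delay Credit: +318 days → 19 May 2025.

2025-05-19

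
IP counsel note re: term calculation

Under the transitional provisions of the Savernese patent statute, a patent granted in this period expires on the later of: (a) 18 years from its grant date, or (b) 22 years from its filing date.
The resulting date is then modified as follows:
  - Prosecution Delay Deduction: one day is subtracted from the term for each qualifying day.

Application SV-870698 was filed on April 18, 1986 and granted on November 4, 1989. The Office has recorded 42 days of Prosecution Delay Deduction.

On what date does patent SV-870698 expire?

(a) grant + 18 years → 4 November 2007.
(b) filing + 22 years → 18 April 2008.
Later of the two: 18 April 2008.
Prosecution Delay Deduction: −42 days → 7 March 2008.

2008-03-07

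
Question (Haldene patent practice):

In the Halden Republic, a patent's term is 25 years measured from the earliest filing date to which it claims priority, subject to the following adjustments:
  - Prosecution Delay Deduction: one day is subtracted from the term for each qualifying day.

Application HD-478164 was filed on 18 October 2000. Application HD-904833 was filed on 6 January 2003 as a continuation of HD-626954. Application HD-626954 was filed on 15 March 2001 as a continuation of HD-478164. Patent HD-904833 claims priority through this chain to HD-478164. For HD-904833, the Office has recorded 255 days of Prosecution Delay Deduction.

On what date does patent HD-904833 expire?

February 5, 2025

Earliest priority filing: 18 October 2000.
Base term: 18 October 2000 + 25 years → 18 October 2025.
Prosecution Delay Deduction: −255 days → 5 February 2025.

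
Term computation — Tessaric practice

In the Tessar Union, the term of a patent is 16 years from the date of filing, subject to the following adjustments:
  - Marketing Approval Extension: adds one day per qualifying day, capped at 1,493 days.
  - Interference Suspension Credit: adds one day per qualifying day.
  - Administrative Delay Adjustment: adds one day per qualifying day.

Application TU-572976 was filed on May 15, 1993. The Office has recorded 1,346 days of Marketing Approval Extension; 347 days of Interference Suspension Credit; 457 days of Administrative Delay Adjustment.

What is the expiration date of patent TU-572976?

April 4, 2015

Base term: filing date + 16 years → 15 May 2009.
Marketing Approval Extension: 1346 days (within the 1493-day cap) → +1346 days → 20 January 2013.
Interference Suspension Credit: +347 days → 2 January 2014.
Administrative Delay Adjustment: +457 days → 4 April 2015.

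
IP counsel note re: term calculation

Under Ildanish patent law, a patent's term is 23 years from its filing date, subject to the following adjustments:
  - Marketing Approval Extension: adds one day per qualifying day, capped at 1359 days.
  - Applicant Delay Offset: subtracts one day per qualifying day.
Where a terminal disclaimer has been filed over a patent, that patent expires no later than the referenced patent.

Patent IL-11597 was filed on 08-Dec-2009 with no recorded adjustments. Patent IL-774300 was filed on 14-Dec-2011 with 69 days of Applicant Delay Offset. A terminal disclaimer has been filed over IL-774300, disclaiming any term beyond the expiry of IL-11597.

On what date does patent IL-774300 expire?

December 8, 2032

Natural term of IL-774300:
  Base: filing + 23 years → 14 December 2034.
  Applicant Delay Offset: −69 days → 6 October 2034.
Expiry of referenced patent IL-11597:
  Base: filing + 23 years → 8 December 2032.
Terminal disclaimer: IL-774300 expires on the earlier of 6 October 2034 and 8 December 2032.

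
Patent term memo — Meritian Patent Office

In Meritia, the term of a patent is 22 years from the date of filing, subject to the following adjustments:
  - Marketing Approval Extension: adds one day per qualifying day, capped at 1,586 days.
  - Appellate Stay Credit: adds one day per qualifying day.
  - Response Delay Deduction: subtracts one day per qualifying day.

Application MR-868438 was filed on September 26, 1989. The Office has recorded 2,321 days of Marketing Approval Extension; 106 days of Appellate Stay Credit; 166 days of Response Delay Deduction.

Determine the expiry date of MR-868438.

November 30, 2015

Base term: filing date + 22 years → 26 September 2011.
Marketing Approval Extension: 2321 days claimed exceeds the 1586-day cap, so +1586 days → 29 January 2016.
Appellate Stay Credit: +106 days → 14 May 2016.
Response Delay Deduction: −166 days → 30 November 2015.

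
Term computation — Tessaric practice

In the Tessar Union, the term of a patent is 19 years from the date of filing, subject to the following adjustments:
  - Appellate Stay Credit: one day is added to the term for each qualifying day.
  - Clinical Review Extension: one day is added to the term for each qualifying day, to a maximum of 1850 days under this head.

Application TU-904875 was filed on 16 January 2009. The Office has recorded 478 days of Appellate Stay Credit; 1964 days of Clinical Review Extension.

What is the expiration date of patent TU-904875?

Base term: filing date + 19 years → 16 January 2028.
Appellate Stay Credit: +478 days → 8 May 2029.
Clinical Review Extension: 1964 days claimed exceeds the 1850-day cap, so +1850 days → 1 June 2034.

2034-06-01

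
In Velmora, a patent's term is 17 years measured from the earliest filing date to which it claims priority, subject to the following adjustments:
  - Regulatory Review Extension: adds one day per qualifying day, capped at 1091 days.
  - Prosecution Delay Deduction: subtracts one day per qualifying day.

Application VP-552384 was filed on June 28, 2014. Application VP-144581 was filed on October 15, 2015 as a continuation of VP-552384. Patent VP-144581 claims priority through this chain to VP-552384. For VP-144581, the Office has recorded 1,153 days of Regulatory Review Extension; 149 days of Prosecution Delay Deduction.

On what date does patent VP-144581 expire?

Earliest priority filing: 28 June 2014.
Base term: 28 June 2014 + 17 years → 28 June 2031.
Regulatory Review Extension: 1153 days claimed exceeds the 1091-day cap, so +1091 days → 23 June 2034.
Prosecution Delay Deduction: −149 days → 25 January 2034.

January 25, 2034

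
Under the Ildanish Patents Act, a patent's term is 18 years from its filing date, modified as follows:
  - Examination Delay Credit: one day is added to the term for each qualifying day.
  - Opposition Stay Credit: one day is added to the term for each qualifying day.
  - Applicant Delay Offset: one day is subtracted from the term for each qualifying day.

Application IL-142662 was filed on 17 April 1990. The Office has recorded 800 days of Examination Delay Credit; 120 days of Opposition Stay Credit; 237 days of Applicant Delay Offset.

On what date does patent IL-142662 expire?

Base term: filing date + 18 years → 17 April 2008.
Examination Delay Credit: +800 days → 26 June 2010.
Opposition Stay Credit: +120 days → 24 October 2010.
Applicant Delay Offset: −237 days → 1 March 2010.

2010-03-01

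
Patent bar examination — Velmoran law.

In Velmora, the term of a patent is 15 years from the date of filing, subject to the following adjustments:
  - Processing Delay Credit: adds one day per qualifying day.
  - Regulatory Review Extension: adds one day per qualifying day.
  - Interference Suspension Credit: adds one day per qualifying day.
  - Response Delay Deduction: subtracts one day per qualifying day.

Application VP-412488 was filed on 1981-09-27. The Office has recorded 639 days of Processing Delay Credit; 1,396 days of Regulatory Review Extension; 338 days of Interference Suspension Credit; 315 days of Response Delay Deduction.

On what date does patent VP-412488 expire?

May 17, 2002

Base term: filing date + 15 years → 27 September 1996.
Processing Delay Credit: +639 days → 28 June 1998.
Regulatory Review Extension: +1396 days → 24 April 2002.
Interference Suspension Credit: +338 days → 28 March 2003.
Response Delay Deduction: −315 days → 17 May 2002.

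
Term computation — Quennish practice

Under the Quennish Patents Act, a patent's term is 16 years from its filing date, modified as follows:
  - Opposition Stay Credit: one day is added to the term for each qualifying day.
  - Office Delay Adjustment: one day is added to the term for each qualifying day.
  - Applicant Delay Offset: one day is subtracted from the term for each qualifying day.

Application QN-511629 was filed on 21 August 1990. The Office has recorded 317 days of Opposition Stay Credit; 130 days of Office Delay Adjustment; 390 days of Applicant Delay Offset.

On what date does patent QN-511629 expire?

2006-10-17

Base term: filing date + 16 years → 21 August 2006.
Opposition Stay Credit: +317 days → 4 July 2007.
Office Delay Adjustment: +130 days → 11 November 2007.
Applicant Delay Offset: −390 days → 17 October 2006.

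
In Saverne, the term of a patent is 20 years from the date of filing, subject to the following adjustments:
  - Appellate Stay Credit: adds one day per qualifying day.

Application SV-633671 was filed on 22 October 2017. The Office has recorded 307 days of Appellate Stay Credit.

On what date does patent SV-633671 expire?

August 25, 2038

Base term: filing date + 20 years → 22 October 2037.
Appellate Stay Credit: +307 days → 25 August 2038.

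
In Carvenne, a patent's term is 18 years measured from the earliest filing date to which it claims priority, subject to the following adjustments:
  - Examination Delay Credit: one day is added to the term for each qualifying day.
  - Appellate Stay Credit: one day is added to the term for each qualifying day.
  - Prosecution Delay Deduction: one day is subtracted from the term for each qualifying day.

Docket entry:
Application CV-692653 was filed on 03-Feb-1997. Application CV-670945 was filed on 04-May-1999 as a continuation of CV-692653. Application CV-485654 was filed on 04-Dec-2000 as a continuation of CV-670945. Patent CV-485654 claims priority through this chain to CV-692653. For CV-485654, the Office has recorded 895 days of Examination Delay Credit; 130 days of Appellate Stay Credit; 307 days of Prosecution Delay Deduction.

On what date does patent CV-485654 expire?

Earliest priority filing: 3 February 1997.
Base term: 3 February 1997 + 18 years → 3 February 2015.
Examination Delay Credit: +895 days → 17 July 2017.
Appellate Stay Credit: +130 days → 24 November 2017.
Prosecution Delay Deduction: −307 days → 21 January 2017.

2017-01-21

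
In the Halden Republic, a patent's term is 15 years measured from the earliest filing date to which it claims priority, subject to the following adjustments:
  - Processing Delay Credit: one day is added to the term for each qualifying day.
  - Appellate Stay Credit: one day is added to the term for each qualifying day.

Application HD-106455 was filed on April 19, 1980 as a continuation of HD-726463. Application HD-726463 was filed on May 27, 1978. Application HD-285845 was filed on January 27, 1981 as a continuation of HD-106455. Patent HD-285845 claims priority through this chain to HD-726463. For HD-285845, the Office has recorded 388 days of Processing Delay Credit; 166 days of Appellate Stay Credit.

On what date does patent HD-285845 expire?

1994-12-02

Earliest priority filing: 27 May 1978.
Base term: 27 May 1978 + 15 years → 27 May 1993.
Processing Delay Credit: +388 days → 19 June 1994.
Appellate Stay Credit: +166 days → 2 December 1994.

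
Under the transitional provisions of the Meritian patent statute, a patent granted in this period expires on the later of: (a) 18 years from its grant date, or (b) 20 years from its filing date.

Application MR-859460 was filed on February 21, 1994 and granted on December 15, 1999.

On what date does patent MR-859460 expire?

(a) grant + 18 years → 15 December 2017.
(b) filing + 20 years → 21 February 2014.
Later of the two: 15 December 2017.

2017-12-15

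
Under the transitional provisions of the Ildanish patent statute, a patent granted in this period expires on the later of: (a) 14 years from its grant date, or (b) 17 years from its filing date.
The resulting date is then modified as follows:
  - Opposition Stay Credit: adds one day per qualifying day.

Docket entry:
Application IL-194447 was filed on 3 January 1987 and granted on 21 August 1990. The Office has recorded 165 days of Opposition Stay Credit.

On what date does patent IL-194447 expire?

2005-02-02

(a) grant + 14 years → 21 August 2004.
(b) filing + 17 years → 3 January 2004.
Later of the two: 21 August 2004.
Opposition Stay Credit: +165 days → 2 February 2005.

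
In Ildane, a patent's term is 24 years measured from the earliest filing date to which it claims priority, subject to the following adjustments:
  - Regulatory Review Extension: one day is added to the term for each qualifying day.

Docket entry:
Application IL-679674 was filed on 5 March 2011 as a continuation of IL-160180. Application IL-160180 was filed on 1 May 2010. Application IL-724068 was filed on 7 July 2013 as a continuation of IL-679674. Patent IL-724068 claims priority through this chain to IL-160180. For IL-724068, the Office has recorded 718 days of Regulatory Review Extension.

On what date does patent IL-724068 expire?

2036-04-18

Earliest priority filing: 1 May 2010.
Base term: 1 May 2010 + 24 years → 1 May 2034.
Regulatory Review Extension: +718 days → 18 April 2036.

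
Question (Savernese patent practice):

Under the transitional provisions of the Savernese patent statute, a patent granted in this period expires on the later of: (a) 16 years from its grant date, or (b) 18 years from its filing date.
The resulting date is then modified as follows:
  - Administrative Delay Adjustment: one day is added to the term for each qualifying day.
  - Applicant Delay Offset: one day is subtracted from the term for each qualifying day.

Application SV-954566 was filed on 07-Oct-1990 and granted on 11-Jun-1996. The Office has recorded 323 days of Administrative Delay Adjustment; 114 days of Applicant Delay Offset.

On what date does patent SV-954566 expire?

2013-01-06

(a) grant + 16 years → 11 June 2012.
(b) filing + 18 years → 7 October 2008.
Later of the two: 11 June 2012.
Administrative Delay Adjustment: +323 days → 30 April 2013.
Applicant Delay Offset: −114 days → 6 January 2013.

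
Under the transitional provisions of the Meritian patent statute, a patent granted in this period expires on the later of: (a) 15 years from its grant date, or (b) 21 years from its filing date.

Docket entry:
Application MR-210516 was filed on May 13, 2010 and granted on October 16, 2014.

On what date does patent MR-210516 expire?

May 13, 2031

(a) grant + 15 years → 16 October 2029.
(b) filing + 21 years → 13 May 2031.
Later of the two: 13 May 2031.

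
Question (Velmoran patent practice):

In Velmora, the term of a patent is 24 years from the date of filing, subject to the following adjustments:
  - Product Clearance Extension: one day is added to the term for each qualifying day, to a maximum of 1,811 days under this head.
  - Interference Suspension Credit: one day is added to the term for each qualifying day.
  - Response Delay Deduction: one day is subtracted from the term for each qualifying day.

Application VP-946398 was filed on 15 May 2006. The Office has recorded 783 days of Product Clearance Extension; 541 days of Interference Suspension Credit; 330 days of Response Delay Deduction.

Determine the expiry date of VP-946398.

2033-02-02

Base term: filing date + 24 years → 15 May 2030.
Product Clearance Extension: 783 days (within the 1811-day cap) → +783 days → 6 July 2032.
Interference Suspension Credit: +541 days → 29 December 2033.
Response Delay Deduction: −330 days → 2 February 2033.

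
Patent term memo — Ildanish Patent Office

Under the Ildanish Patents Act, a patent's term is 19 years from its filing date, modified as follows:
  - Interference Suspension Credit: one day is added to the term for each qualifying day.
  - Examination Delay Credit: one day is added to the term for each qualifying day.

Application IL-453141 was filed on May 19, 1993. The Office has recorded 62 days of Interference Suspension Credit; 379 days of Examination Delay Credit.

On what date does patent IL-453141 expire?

Base term: filing date + 19 years → 19 May 2012.
Interference Suspension Credit: +62 days → 20 July 2012.
Examination Delay Credit: +379 days → 3 August 2013.

2013-08-03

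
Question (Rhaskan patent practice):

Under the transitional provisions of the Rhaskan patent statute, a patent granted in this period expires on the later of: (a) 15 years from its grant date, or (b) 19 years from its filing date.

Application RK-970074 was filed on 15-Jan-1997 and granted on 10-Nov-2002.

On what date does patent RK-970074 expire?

(a) grant + 15 years → 10 November 2017.
(b) filing + 19 years → 15 January 2016.
Later of the two: 10 November 2017.

November 10, 2017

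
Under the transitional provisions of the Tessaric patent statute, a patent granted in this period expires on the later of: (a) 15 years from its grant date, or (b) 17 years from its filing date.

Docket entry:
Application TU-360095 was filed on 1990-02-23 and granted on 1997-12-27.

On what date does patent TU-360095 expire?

December 27, 2012

(a) grant + 15 years → 27 December 2012.
(b) filing + 17 years → 23 February 2007.
Later of the two: 27 December 2012.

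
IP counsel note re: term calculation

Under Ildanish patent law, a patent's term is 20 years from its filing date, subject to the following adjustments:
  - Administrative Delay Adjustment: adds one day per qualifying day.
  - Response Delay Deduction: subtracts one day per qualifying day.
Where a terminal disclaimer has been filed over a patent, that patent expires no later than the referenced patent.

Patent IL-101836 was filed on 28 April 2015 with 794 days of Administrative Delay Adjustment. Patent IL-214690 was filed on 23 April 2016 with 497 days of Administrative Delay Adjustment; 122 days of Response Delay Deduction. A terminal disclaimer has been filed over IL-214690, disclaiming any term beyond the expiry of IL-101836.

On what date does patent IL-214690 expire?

May 3, 2037

Natural term of IL-214690:
  Base: filing + 20 years → 23 April 2036.
  Administrative Delay Adjustment: +497 days → 2 September 2037.
  Response Delay Deduction: −122 days → 3 May 2037.
Expiry of referenced patent IL-101836:
  Base: filing + 20 years → 28 April 2035.
  Administrative Delay Adjustment: +794 days → 30 June 2037.
Terminal disclaimer: IL-214690 expires on the earlier of 3 May 2037 and 30 June 2037.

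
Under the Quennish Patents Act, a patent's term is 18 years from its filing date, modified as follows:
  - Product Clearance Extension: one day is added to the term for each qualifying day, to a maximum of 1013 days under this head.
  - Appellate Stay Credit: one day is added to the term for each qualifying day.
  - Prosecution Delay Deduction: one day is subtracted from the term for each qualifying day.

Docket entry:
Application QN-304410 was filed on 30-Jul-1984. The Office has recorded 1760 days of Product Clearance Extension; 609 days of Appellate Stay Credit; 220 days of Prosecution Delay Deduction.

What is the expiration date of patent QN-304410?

June 1, 2006

Base term: filing date + 18 years → 30 July 2002.
Product Clearance Extension: 1760 days claimed exceeds the 1013-day cap, so +1013 days → 8 May 2005.
Appellate Stay Credit: +609 days → 7 January 2007.
Prosecution Delay Deduction: −220 days → 1 June 2006.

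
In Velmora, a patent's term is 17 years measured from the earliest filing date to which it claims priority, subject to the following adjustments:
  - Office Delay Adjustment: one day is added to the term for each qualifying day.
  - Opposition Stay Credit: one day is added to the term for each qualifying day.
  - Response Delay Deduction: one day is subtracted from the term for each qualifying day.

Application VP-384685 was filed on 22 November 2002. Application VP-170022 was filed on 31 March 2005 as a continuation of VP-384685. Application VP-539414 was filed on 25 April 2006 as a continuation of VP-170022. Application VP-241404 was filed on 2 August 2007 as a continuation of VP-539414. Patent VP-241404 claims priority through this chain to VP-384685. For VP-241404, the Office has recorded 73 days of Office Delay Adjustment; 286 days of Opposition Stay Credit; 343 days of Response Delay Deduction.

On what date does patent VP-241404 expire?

December 8, 2019

Earliest priority filing: 22 November 2002.
Base term: 22 November 2002 + 17 years → 22 November 2019.
Office Delay Adjustment: +73 days → 3 February 2020.
Opposition Stay Credit: +286 days → 15 November 2020.
Response Delay Deduction: −343 days → 8 December 2019.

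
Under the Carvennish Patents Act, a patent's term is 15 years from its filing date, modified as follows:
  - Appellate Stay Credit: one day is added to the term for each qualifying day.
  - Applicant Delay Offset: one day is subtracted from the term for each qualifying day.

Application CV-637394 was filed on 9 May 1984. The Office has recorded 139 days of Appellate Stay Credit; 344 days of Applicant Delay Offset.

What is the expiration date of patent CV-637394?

October 16, 1998

Base term: filing date + 15 years → 9 May 1999.
Appellate Stay Credit: +139 days → 25 September 1999.
Applicant Delay Offset: −344 days → 16 October 1998.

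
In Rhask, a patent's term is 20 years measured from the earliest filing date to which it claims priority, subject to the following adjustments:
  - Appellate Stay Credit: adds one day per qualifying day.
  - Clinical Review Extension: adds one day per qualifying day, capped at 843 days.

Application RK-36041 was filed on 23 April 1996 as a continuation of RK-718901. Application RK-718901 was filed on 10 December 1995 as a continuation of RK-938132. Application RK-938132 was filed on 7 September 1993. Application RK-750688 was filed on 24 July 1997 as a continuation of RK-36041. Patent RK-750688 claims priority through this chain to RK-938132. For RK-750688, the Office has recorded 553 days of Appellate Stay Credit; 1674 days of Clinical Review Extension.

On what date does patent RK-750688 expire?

2017-07-04

Earliest priority filing: 7 September 1993.
Base term: 7 September 1993 + 20 years → 7 September 2013.
Appellate Stay Credit: +553 days → 14 March 2015.
Clinical Review Extension: 1674 days claimed exceeds the 843-day cap, so +843 days → 4 July 2017.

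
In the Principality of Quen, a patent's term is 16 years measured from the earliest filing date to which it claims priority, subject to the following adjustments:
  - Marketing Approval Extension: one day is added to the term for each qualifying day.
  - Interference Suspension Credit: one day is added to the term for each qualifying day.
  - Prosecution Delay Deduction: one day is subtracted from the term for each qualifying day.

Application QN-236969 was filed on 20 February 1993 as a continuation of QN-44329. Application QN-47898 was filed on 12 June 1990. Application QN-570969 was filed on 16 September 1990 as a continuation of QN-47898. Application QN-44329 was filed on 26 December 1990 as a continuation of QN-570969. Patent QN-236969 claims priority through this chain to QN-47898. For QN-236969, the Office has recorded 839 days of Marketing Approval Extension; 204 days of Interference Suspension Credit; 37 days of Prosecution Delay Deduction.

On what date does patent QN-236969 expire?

Earliest priority filing: 12 June 1990.
Base term: 12 June 1990 + 16 years → 12 June 2006.
Marketing Approval Extension: +839 days → 28 September 2008.
Interference Suspension Credit: +204 days → 20 April 2009.
Prosecution Delay Deduction: −37 days → 14 March 2009.

2009-03-14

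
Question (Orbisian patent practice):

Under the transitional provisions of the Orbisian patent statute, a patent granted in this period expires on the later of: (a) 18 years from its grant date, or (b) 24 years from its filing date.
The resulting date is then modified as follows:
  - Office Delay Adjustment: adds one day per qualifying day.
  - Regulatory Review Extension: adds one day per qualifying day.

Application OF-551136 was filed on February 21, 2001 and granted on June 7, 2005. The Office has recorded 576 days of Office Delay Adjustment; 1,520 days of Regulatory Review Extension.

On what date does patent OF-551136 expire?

November 18, 2030

(a) grant + 18 years → 7 June 2023.
(b) filing + 24 years → 21 February 2025.
Later of the two: 21 February 2025.
Office Delay Adjustment: +576 days → 20 September 2026.
Regulatory Review Extension: +1520 days → 18 November 2030.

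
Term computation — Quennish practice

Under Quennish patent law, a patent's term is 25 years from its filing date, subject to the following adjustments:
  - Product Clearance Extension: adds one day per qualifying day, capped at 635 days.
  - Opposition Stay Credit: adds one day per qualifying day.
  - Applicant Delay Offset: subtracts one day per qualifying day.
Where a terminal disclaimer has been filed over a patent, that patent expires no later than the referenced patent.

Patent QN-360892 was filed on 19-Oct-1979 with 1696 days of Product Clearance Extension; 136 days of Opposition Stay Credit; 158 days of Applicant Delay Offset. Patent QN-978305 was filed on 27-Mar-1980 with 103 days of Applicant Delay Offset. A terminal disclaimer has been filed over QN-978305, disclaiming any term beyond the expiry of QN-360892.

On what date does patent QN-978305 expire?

2004-12-14

Natural term of QN-978305:
  Base: filing + 25 years → 27 March 2005.
  Applicant Delay Offset: −103 days → 14 December 2004.
Expiry of referenced patent QN-360892:
  Base: filing + 25 years → 19 October 2004.
  Product Clearance Extension: 1696 days claimed exceeds the 635-day cap, so +635 days → 16 July 2006.
  Opposition Stay Credit: +136 days → 29 November 2006.
  Applicant Delay Offset: −158 days → 24 June 2006.
Terminal disclaimer: QN-978305 expires on the earlier of 14 December 2004 and 24 June 2006.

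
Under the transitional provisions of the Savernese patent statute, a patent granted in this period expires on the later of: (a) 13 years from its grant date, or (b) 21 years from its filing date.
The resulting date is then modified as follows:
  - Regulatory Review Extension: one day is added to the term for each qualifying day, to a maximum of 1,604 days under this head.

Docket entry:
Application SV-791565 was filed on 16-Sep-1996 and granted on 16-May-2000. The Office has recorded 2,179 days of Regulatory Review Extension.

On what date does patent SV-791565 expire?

February 6, 2022

(a) grant + 13 years → 16 May 2013.
(b) filing + 21 years → 16 September 2017.
Later of the two: 16 September 2017.
Regulatory Review Extension: 2179 days claimed exceeds the 1604-day cap, so +1604 days → 6 February 2022.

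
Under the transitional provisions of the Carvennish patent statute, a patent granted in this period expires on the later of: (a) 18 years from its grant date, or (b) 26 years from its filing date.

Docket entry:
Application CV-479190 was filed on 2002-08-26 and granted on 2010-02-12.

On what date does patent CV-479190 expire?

(a) grant + 18 years → 12 February 2028.
(b) filing + 26 years → 26 August 2028.
Later of the two: 26 August 2028.

August 26, 2028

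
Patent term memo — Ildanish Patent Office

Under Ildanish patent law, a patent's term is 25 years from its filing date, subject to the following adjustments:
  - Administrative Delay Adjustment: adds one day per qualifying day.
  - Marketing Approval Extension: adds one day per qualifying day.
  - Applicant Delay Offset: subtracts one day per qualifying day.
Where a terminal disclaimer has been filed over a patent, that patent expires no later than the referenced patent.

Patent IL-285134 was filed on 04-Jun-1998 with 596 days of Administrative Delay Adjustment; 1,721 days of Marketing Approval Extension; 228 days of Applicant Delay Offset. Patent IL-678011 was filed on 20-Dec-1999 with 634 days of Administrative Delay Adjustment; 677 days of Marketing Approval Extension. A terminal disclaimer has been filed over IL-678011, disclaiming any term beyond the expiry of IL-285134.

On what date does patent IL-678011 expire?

Natural term of IL-678011:
  Base: filing + 25 years → 20 December 2024.
  Administrative Delay Adjustment: +634 days → 15 September 2026.
  Marketing Approval Extension: +677 days → 23 July 2028.
Expiry of referenced patent IL-285134:
  Base: filing + 25 years → 4 June 2023.
  Administrative Delay Adjustment: +596 days → 20 January 2025.
  Marketing Approval Extension: +1721 days → 7 October 2029.
  Applicant Delay Offset: −228 days → 21 February 2029.
Terminal disclaimer: IL-678011 expires on the earlier of 23 July 2028 and 21 February 2029.

2028-07-23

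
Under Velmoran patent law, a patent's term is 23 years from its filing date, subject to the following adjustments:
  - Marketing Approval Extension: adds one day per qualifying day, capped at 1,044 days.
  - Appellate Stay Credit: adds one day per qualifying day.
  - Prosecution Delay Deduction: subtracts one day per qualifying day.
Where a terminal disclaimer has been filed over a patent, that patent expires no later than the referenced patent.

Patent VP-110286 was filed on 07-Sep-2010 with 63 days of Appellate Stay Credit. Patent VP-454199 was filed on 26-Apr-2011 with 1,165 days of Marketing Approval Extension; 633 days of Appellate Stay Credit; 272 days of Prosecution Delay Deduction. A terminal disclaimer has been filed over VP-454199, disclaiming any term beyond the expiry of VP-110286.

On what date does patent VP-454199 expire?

2033-11-09

Natural term of VP-454199:
  Base: filing + 23 years → 26 April 2034.
  Marketing Approval Extension: 1165 days claimed exceeds the 1044-day cap, so +1044 days → 5 March 2037.
  Appellate Stay Credit: +633 days → 28 November 2038.
  Prosecution Delay Deduction: −272 days → 1 March 2038.
Expiry of referenced patent VP-110286:
  Base: filing + 23 years → 7 September 2033.
  Appellate Stay Credit: +63 days → 9 November 2033.
Terminal disclaimer: VP-454199 expires on the earlier of 1 March 2038 and 9 November 2033.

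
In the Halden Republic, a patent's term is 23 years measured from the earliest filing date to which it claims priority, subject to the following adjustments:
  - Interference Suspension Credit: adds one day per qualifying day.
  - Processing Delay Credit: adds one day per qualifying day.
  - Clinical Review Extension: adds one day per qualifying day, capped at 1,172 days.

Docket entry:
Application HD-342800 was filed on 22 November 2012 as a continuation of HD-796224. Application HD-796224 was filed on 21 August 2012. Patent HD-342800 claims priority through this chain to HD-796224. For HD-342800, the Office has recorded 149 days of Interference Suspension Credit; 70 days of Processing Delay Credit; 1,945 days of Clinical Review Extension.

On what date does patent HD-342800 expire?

Earliest priority filing: 21 August 2012.
Base term: 21 August 2012 + 23 years → 21 August 2035.
Interference Suspension Credit: +149 days → 17 January 2036.
Processing Delay Credit: +70 days → 27 March 2036.
Clinical Review Extension: 1945 days claimed exceeds the 1172-day cap, so +1172 days → 12 June 2039.

2039-06-12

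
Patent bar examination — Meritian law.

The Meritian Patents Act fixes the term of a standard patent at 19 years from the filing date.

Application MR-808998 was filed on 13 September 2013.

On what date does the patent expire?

September 13, 2032

Filing date + 19 years → 13 September 2032.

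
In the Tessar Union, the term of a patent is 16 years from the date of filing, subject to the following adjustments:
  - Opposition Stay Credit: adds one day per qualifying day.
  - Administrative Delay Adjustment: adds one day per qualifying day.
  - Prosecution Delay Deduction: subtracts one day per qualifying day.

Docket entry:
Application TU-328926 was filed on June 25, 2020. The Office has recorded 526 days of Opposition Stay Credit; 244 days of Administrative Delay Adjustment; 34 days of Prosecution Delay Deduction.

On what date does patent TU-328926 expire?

Base term: filing date + 16 years → 25 June 2036.
Opposition Stay Credit: +526 days → 3 December 2037.
Administrative Delay Adjustment: +244 days → 4 August 2038.
Prosecution Delay Deduction: −34 days → 1 July 2038.

July 1, 2038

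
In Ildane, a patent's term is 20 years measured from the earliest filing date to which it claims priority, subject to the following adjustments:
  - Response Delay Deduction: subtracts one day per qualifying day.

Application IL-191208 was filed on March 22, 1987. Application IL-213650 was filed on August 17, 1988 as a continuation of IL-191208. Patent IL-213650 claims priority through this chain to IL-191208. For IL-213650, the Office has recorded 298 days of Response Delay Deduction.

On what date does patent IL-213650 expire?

2006-05-28

Earliest priority filing: 22 March 1987.
Base term: 22 March 1987 + 20 years → 22 March 2007.
Response Delay Deduction: −298 days → 28 May 2006.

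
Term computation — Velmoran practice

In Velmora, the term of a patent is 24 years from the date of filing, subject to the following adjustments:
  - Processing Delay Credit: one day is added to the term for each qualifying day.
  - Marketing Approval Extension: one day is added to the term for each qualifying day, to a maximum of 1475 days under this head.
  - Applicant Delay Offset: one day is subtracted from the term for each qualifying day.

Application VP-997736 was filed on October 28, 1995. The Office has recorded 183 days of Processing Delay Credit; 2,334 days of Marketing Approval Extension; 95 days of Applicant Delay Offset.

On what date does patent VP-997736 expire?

February 7, 2024

Base term: filing date + 24 years → 28 October 2019.
Processing Delay Credit: +183 days → 28 April 2020.
Marketing Approval Extension: 2334 days claimed exceeds the 1475-day cap, so +1475 days → 12 May 2024.
Applicant Delay Offset: −95 days → 7 February 2024.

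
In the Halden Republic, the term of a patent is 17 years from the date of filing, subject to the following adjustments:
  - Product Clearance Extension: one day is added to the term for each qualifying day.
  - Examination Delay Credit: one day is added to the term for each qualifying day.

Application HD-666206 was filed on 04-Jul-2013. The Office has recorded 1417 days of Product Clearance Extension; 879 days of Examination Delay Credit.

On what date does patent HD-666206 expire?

October 16, 2036

Base term: filing date + 17 years → 4 July 2030.
Product Clearance Extension: +1417 days → 21 May 2034.
Examination Delay Credit: +879 days → 16 October 2036.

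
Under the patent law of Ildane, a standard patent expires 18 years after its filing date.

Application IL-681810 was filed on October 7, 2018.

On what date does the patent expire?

October 7, 2036

Filing date + 18 years → 7 October 2036.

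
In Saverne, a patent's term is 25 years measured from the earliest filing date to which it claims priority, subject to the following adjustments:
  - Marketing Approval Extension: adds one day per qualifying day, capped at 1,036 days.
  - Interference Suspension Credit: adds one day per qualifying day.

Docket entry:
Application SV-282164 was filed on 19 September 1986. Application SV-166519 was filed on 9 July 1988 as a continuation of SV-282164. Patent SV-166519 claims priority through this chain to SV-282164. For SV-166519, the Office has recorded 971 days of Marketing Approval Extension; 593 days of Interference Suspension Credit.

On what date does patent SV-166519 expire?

Earliest priority filing: 19 September 1986.
Base term: 19 September 1986 + 25 years → 19 September 2011.
Marketing Approval Extension: 971 days (within the 1036-day cap) → +971 days → 17 May 2014.
Interference Suspension Credit: +593 days → 31 December 2015.

December 31, 2015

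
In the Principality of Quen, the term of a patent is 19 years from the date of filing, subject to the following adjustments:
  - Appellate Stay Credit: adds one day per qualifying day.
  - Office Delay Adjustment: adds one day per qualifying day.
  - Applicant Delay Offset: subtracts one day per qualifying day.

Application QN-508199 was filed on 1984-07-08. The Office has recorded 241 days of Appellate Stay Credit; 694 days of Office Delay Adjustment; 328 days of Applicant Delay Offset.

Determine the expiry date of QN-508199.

Base term: filing date + 19 years → 8 July 2003.
Appellate Stay Credit: +241 days → 5 March 2004.
Office Delay Adjustment: +694 days → 28 January 2006.
Applicant Delay Offset: −328 days → 6 March 2005.

March 6, 2005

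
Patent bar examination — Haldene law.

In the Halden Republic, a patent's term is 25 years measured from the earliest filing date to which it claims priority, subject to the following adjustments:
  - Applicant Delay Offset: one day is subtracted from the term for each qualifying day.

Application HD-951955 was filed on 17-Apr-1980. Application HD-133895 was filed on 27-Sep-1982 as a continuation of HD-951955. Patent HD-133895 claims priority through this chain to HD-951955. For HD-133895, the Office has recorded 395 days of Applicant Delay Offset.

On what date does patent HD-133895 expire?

March 18, 2004

Earliest priority filing: 17 April 1980.
Base term: 17 April 1980 + 25 years → 17 April 2005.
Applicant Delay Offset: −395 days → 18 March 2004.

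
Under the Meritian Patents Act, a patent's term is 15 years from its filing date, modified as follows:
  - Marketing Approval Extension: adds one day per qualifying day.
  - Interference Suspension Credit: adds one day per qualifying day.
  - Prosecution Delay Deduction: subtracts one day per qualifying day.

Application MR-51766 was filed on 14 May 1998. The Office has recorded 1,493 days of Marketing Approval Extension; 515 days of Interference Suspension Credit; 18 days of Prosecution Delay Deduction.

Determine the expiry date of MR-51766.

Base term: filing date + 15 years → 14 May 2013.
Marketing Approval Extension: +1493 days → 15 June 2017.
Interference Suspension Credit: +515 days → 12 November 2018.
Prosecution Delay Deduction: −18 days → 25 October 2018.

October 25, 2018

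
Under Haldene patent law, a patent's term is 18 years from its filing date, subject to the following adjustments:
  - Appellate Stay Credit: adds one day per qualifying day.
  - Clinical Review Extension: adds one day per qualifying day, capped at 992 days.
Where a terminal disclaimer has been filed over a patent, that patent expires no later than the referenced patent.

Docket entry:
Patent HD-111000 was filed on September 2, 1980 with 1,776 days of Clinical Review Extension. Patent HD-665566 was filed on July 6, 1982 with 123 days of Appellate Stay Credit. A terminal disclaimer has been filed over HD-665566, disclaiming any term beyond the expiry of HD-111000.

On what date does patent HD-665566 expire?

2000-11-06

Natural term of HD-665566:
  Base: filing + 18 years → 6 July 2000.
  Appellate Stay Credit: +123 days → 6 November 2000.
Expiry of referenced patent HD-111000:
  Base: filing + 18 years → 2 September 1998.
  Clinical Review Extension: 1776 days claimed exceeds the 992-day cap, so +992 days → 21 May 2001.
Terminal disclaimer: HD-665566 expires on the earlier of 6 November 2000 and 21 May 2001.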